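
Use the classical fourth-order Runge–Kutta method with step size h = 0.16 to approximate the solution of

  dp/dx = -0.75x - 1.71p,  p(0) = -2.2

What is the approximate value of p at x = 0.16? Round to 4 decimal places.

-1.6822

RK4: k1 = f(x_n, p_n); k2 = f(x_n + h/2, p_n + (h/2)·k1); k3 = f(x_n + h/2, p_n + (h/2)·k2); k4 = f(x_n + h, p_n + h·k3); p_{n+1} = p_n + (h/6)·(k1 + 2k2 + 2k3 + k4).
x=0.000000, p=-2.200000:
  k1 = f(0.000000, -2.200000) = 3.762000
  k2 = f(0.080000, -1.899040) = 3.187358
  k3 = f(0.080000, -1.945011) = 3.265969
  k4 = f(0.160000, -1.677445) = 2.748431
  p ← -2.200000 + (0.16/6)·(k1 + 2k2 + 2k3 + k4) = -1.682211
p(0.16) ≈ -1.6822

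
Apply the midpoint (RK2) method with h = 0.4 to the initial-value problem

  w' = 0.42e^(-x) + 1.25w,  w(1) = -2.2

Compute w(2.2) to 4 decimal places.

Midpoint: k1 = f(x_n, w_n); k2 = f(x_n + h/2, w_n + (h/2)·k1); w_{n+1} = w_n + h·k2.
x=1.000000, w=-2.200000:
  k1 = f(1.000000, -2.200000) = -2.595491
  k2 = f(1.200000, -2.719098) = -3.272371
  w ← -2.200000 + 0.4·(-3.272371) = -3.508948
x=1.400000, w=-3.508948:
  k1 = f(1.400000, -3.508948) = -4.282615
  k2 = f(1.600000, -4.365471) = -5.372043
  w ← -3.508948 + 0.4·(-5.372043) = -5.657766
x=1.800000, w=-5.657766:
  k1 = f(1.800000, -5.657766) = -7.002781
  k2 = f(2.000000, -7.058322) = -8.766061
  w ← -5.657766 + 0.4·(-8.766061) = -9.164190
w(2.2) ≈ -9.1642

-9.1642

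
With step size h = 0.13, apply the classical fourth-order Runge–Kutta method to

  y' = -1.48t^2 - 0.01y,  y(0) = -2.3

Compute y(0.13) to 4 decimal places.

RK4: k1 = f(t_n, y_n); k2 = f(t_n + h/2, y_n + (h/2)·k1); k3 = f(t_n + h/2, y_n + (h/2)·k2); k4 = f(t_n + h, y_n + h·k3); y_{n+1} = y_n + (h/6)·(k1 + 2k2 + 2k3 + k4).
t=0.000000, y=-2.300000:
  k1 = f(0.000000, -2.300000) = 0.023000
  k2 = f(0.065000, -2.298505) = 0.016732
  k3 = f(0.065000, -2.298912) = 0.016736
  k4 = f(0.130000, -2.297824) = -0.002034
  y ← -2.300000 + (0.13/6)·(k1 + 2k2 + 2k3 + k4) = -2.298095
y(0.13) ≈ -2.2981

-2.2981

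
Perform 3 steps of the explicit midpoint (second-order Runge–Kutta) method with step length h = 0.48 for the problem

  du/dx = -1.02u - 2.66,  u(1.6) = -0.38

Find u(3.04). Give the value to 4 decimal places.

Midpoint: k1 = f(x_n, u_n); k2 = f(x_n + h/2, u_n + (h/2)·k1); u_{n+1} = u_n + h·k2.
x=1.600000, u=-0.380000:
  k1 = f(1.600000, -0.380000) = -2.272400
  k2 = f(1.840000, -0.925376) = -1.716116
  u ← -0.380000 + 0.48·(-1.716116) = -1.203736
x=2.080000, u=-1.203736:
  k1 = f(2.080000, -1.203736) = -1.432189
  k2 = f(2.320000, -1.547461) = -1.081589
  u ← -1.203736 + 0.48·(-1.081589) = -1.722899
x=2.560000, u=-1.722899:
  k1 = f(2.560000, -1.722899) = -0.902643
  k2 = f(2.800000, -1.939533) = -0.681676
  u ← -1.722899 + 0.48·(-0.681676) = -2.050103
u(3.04) ≈ -2.0501

-2.0501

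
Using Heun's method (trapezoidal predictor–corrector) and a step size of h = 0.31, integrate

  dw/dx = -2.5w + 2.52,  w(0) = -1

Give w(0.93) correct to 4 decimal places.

Heun: k1 = f(x_n, w_n); k2 = f(x_n + h, w_n + h·k1); w_{n+1} = w_n + (h/2)·(k1 + k2).
x=0.000000, w=-1.000000:
  k1 = f(0.000000, -1.000000) = 5.020000
  k2 = f(0.310000, 0.556200) = 1.129500
  w ← -1.000000 + (0.31/2)·(5.020000 + 1.129500) = -0.046828
x=0.310000, w=-0.046828:
  k1 = f(0.310000, -0.046828) = 2.637069
  k2 = f(0.620000, 0.770664) = 0.593340
  w ← -0.046828 + (0.31/2)·(2.637069 + 0.593340) = 0.453886
x=0.620000, w=0.453886:
  k1 = f(0.620000, 0.453886) = 1.385285
  k2 = f(0.930000, 0.883324) = 0.311689
  w ← 0.453886 + (0.31/2)·(1.385285 + 0.311689) = 0.716917
w(0.93) ≈ 0.7169

0.7169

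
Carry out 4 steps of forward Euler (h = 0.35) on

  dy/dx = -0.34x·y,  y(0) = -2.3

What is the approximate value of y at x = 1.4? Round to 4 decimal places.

Euler: y_{n+1} = y_n + h·f(x_n, y_n).
x=0.000000, y=-2.300000: f=0.000000 → y ← -2.300000 + 0.35·0.000000 = -2.300000
x=0.350000, y=-2.300000: f=0.273700 → y ← -2.300000 + 0.35·0.273700 = -2.204205
x=0.700000, y=-2.204205: f=0.524601 → y ← -2.204205 + 0.35·0.524601 = -2.020595
x=1.050000, y=-2.020595: f=0.721352 → y ← -2.020595 + 0.35·0.721352 = -1.768121
y(1.4) ≈ -1.7681

-1.7681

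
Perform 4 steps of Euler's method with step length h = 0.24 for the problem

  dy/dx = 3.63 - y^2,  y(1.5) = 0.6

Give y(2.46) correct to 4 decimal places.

1.9042

Euler: y_{n+1} = y_n + h·f(x_n, y_n).
x=1.500000, y=0.600000: f=3.270000 → y ← 0.600000 + 0.24·3.270000 = 1.384800
x=1.740000, y=1.384800: f=1.712329 → y ← 1.384800 + 0.24·1.712329 = 1.795759
x=1.980000, y=1.795759: f=0.405250 → y ← 1.795759 + 0.24·0.405250 = 1.893019
x=2.220000, y=1.893019: f=0.046479 → y ← 1.893019 + 0.24·0.046479 = 1.904174
y(2.46) ≈ 1.9042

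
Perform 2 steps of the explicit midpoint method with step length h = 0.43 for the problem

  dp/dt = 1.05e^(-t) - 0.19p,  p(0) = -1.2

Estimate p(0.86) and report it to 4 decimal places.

Midpoint: k1 = f(t_n, p_n); k2 = f(t_n + h/2, p_n + (h/2)·k1); p_{n+1} = p_n + h·k2.
t=0.000000, p=-1.200000:
  k1 = f(0.000000, -1.200000) = 1.278000
  k2 = f(0.215000, -0.925230) = 1.022662
  p ← -1.200000 + 0.43·1.022662 = -0.760255
t=0.430000, p=-0.760255:
  k1 = f(0.430000, -0.760255) = 0.827483
  k2 = f(0.645000, -0.582346) = 0.661541
  p ← -0.760255 + 0.43·0.661541 = -0.475792
p(0.86) ≈ -0.4758

-0.4758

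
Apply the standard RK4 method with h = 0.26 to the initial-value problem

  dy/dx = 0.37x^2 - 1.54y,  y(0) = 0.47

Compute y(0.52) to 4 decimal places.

RK4: k1 = f(x_n, y_n); k2 = f(x_n + h/2, y_n + (h/2)·k1); k3 = f(x_n + h/2, y_n + (h/2)·k2); k4 = f(x_n + h, y_n + h·k3); y_{n+1} = y_n + (h/6)·(k1 + 2k2 + 2k3 + k4).
x=0.000000, y=0.470000:
  k1 = f(0.000000, 0.470000) = -0.723800
  k2 = f(0.130000, 0.375906) = -0.572642
  k3 = f(0.130000, 0.395557) = -0.602904
  k4 = f(0.260000, 0.313245) = -0.457385
  y ← 0.470000 + (0.26/6)·(k1 + 2k2 + 2k3 + k4) = 0.316935
x=0.260000, y=0.316935:
  k1 = f(0.260000, 0.316935) = -0.463067
  k2 = f(0.390000, 0.256736) = -0.339096
  k3 = f(0.390000, 0.272852) = -0.363915
  k4 = f(0.520000, 0.222317) = -0.242320
  y ← 0.316935 + (0.26/6)·(k1 + 2k2 + 2k3 + k4) = 0.225440
y(0.52) ≈ 0.2254

0.2254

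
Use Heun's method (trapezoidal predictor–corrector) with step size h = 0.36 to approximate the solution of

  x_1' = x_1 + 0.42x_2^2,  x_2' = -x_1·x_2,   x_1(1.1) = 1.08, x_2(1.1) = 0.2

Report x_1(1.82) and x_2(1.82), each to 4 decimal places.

2.2019, 0.0713

Heun on (x_1,x_2): k1 = f(t_n, state_n); k2 = f(t_n + h, state_n + h·k1); state_{n+1} = state_n + (h/2)·(k1 + k2).
1.100000: (1.080000, 0.200000)
  k1 = (1.096800, -0.216000)
  predictor → (1.474848, 0.122240)
  k2 = (1.481124, -0.180285)
  → (1.544026, 0.128669)
1.460000: (1.544026, 0.128669)
  k1 = (1.550980, -0.198668)
  predictor → (2.102379, 0.057148)
  k2 = (2.103751, -0.120147)
  → (2.201878, 0.071282)
(x_1(1.82), x_2(1.82)) ≈ (2.2019, 0.0713)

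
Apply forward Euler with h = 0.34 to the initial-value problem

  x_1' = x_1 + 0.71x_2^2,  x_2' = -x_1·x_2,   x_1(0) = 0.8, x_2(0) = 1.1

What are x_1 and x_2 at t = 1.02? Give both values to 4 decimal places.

Euler on (x_1,x_2): x_1_{n+1} = x_1_n + h·x_1', x_2_{n+1} = x_2_n + h·x_2'.
0.000000: (0.800000, 1.100000); f=(1.659100, -0.880000) → (1.364094, 0.800800)
0.340000: (1.364094, 0.800800); f=(1.819403, -1.092366) → (1.982691, 0.429395)
0.680000: (1.982691, 0.429395); f=(2.113601, -0.851358) → (2.701316, 0.139934)
(x_1(1.02), x_2(1.02)) ≈ (2.7013, 0.1399)

2.7013, 0.1399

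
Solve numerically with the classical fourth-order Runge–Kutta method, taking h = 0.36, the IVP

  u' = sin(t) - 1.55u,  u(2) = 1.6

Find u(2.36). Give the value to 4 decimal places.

RK4: k1 = f(t_n, u_n); k2 = f(t_n + h/2, u_n + (h/2)·k1); k3 = f(t_n + h/2, u_n + (h/2)·k2); k4 = f(t_n + h, u_n + h·k3); u_{n+1} = u_n + (h/6)·(k1 + 2k2 + 2k3 + k4).
t=2.000000, u=1.600000:
  k1 = f(2.000000, 1.600000) = -1.570703
  k2 = f(2.180000, 1.317274) = -1.221670
  k3 = f(2.180000, 1.380099) = -1.319050
  k4 = f(2.360000, 1.125142) = -1.039559
  u ← 1.600000 + (0.36/6)·(k1 + 2k2 + 2k3 + k4) = 1.138498
u(2.36) ≈ 1.1385

1.1385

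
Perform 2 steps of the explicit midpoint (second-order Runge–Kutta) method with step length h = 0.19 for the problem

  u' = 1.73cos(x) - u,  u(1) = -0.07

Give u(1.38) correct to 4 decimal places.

Midpoint: k1 = f(x_n, u_n); k2 = f(x_n + h/2, u_n + (h/2)·k1); u_{n+1} = u_n + h·k2.
x=1.000000, u=-0.070000:
  k1 = f(1.000000, -0.070000) = 1.004723
  k2 = f(1.095000, 0.025449) = 0.766972
  u ← -0.070000 + 0.19·0.766972 = 0.075725
x=1.190000, u=0.075725:
  k1 = f(1.190000, 0.075725) = 0.567247
  k2 = f(1.285000, 0.129613) = 0.358111
  u ← 0.075725 + 0.19·0.358111 = 0.143766
u(1.38) ≈ 0.1438

0.1438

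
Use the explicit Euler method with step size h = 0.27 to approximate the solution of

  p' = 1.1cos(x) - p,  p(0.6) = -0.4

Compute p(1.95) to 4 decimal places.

Euler: p_{n+1} = p_n + h·f(x_n, p_n).
x=0.600000, p=-0.400000: f=1.307869 → p ← -0.400000 + 0.27·1.307869 = -0.046875
x=0.870000, p=-0.046875: f=0.756185 → p ← -0.046875 + 0.27·0.756185 = 0.157294
x=1.140000, p=0.157294: f=0.302059 → p ← 0.157294 + 0.27·0.302059 = 0.238851
x=1.410000, p=0.238851: f=-0.062736 → p ← 0.238851 + 0.27·(-0.062736) = 0.221912
x=1.680000, p=0.221912: f=-0.341797 → p ← 0.221912 + 0.27·(-0.341797) = 0.129627
p(1.95) ≈ 0.1296

0.1296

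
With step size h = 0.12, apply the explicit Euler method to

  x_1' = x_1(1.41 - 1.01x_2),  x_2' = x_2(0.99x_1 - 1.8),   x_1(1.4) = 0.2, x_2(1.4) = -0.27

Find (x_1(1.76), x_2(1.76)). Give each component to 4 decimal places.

Euler on (x_1,x_2): x_1_{n+1} = x_1_n + h·x_1', x_2_{n+1} = x_2_n + h·x_2'.
1.400000: (0.200000, -0.270000); f=(0.336540, 0.432540) → (0.240385, -0.218095)
1.520000: (0.240385, -0.218095); f=(0.391894, 0.340669) → (0.287412, -0.177215)
1.640000: (0.287412, -0.177215); f=(0.456694, 0.268563) → (0.342215, -0.144987)
(x_1(1.76), x_2(1.76)) ≈ (0.3422, -0.1450)

0.3422, -0.1450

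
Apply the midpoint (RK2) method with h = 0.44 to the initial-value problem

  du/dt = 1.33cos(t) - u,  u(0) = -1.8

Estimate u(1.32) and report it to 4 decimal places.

0.0914

Midpoint: k1 = f(t_n, u_n); k2 = f(t_n + h/2, u_n + (h/2)·k1); u_{n+1} = u_n + h·k2.
t=0.000000, u=-1.800000:
  k1 = f(0.000000, -1.800000) = 3.130000
  k2 = f(0.220000, -1.111400) = 2.409344
  u ← -1.800000 + 0.44·2.409344 = -0.739889
t=0.440000, u=-0.739889:
  k1 = f(0.440000, -0.739889) = 1.943209
  k2 = f(0.660000, -0.312383) = 1.363073
  u ← -0.739889 + 0.44·1.363073 = -0.140137
t=0.880000, u=-0.140137:
  k1 = f(0.880000, -0.140137) = 0.987548
  k2 = f(1.100000, 0.077124) = 0.526159
  u ← -0.140137 + 0.44·0.526159 = 0.091373
u(1.32) ≈ 0.0914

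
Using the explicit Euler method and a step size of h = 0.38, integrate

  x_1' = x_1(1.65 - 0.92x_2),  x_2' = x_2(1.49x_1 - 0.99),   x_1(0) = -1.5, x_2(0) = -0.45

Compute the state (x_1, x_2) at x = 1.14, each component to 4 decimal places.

Euler on (x_1,x_2): x_1_{n+1} = x_1_n + h·x_1', x_2_{n+1} = x_2_n + h·x_2'.
0.000000: (-1.500000, -0.450000); f=(-3.096000, 1.451250) → (-2.676480, 0.101475)
0.380000: (-2.676480, 0.101475); f=(-4.166324, -0.505138) → (-4.259683, -0.090477)
0.760000: (-4.259683, -0.090477); f=(-7.383050, 0.663826) → (-7.065242, 0.161777)
(x_1(1.14), x_2(1.14)) ≈ (-7.0652, 0.1618)

-7.0652, 0.1618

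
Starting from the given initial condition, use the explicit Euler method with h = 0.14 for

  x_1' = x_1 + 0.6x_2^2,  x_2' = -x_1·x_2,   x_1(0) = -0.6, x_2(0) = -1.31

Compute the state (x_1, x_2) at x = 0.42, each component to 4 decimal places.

-0.3125, -1.6227

Euler on (x_1,x_2): x_1_{n+1} = x_1_n + h·x_1', x_2_{n+1} = x_2_n + h·x_2'.
0.000000: (-0.600000, -1.310000); f=(0.429660, -0.786000) → (-0.539848, -1.420040)
0.140000: (-0.539848, -1.420040); f=(0.670061, -0.766605) → (-0.446039, -1.527365)
0.280000: (-0.446039, -1.527365); f=(0.953667, -0.681264) → (-0.312526, -1.622742)
(x_1(0.42), x_2(0.42)) ≈ (-0.3125, -1.6227)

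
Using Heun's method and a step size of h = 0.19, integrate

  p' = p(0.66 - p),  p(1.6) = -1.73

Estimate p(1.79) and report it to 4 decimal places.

-2.8817

Heun: k1 = f(s_n, p_n); k2 = f(s_n + h, p_n + h·k1); p_{n+1} = p_n + (h/2)·(k1 + k2).
s=1.600000, p=-1.730000:
  k1 = f(1.600000, -1.730000) = -4.134700
  k2 = f(1.790000, -2.515593) = -7.988500
  p ← -1.730000 + (0.19/2)·(-4.134700 + (-7.988500)) = -2.881704
p(1.79) ≈ -2.8817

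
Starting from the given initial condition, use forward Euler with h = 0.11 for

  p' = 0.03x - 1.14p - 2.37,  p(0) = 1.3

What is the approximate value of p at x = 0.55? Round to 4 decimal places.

Euler: p_{n+1} = p_n + h·f(x_n, p_n).
x=0.000000, p=1.300000: f=-3.852000 → p ← 1.300000 + 0.11·(-3.852000) = 0.876280
x=0.110000, p=0.876280: f=-3.365659 → p ← 0.876280 + 0.11·(-3.365659) = 0.506057
x=0.220000, p=0.506057: f=-2.940306 → p ← 0.506057 + 0.11·(-2.940306) = 0.182624
x=0.330000, p=0.182624: f=-2.568291 → p ← 0.182624 + 0.11·(-2.568291) = -0.099888
x=0.440000, p=-0.099888: f=-2.242928 → p ← -0.099888 + 0.11·(-2.242928) = -0.346610
p(0.55) ≈ -0.3466

-0.3466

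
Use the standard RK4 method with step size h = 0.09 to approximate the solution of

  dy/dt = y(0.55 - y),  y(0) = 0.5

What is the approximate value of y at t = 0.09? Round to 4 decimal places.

0.5022

RK4: k1 = f(t_n, y_n); k2 = f(t_n + h/2, y_n + (h/2)·k1); k3 = f(t_n + h/2, y_n + (h/2)·k2); k4 = f(t_n + h, y_n + h·k3); y_{n+1} = y_n + (h/6)·(k1 + 2k2 + 2k3 + k4).
t=0.000000, y=0.500000:
  k1 = f(0.000000, 0.500000) = 0.025000
  k2 = f(0.045000, 0.501125) = 0.024492
  k3 = f(0.045000, 0.501102) = 0.024503
  k4 = f(0.090000, 0.502205) = 0.024003
  y ← 0.500000 + (0.09/6)·(k1 + 2k2 + 2k3 + k4) = 0.502205
y(0.09) ≈ 0.5022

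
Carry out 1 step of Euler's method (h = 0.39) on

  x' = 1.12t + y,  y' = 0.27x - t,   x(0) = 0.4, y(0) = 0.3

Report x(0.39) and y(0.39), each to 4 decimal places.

Euler on (x,y): x_{n+1} = x_n + h·x', y_{n+1} = y_n + h·y'.
0.000000: (0.400000, 0.300000); f=(0.300000, 0.108000) → (0.517000, 0.342120)
(x(0.39), y(0.39)) ≈ (0.5170, 0.3421)

0.5170, 0.3421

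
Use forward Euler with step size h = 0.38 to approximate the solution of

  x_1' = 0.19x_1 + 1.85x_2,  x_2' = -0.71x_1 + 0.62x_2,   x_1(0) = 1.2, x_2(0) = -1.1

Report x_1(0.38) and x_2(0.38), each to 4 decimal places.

Euler on (x_1,x_2): x_1_{n+1} = x_1_n + h·x_1', x_2_{n+1} = x_2_n + h·x_2'.
0.000000: (1.200000, -1.100000); f=(-1.807000, -1.534000) → (0.513340, -1.682920)
(x_1(0.38), x_2(0.38)) ≈ (0.5133, -1.6829)

0.5133, -1.6829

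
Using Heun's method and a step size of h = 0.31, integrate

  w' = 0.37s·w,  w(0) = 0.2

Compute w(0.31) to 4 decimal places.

0.2036

Heun: k1 = f(s_n, w_n); k2 = f(s_n + h, w_n + h·k1); w_{n+1} = w_n + (h/2)·(k1 + k2).
s=0.000000, w=0.200000:
  k1 = f(0.000000, 0.200000) = 0.000000
  k2 = f(0.310000, 0.200000) = 0.022940
  w ← 0.200000 + (0.31/2)·(0.000000 + 0.022940) = 0.203556
w(0.31) ≈ 0.2036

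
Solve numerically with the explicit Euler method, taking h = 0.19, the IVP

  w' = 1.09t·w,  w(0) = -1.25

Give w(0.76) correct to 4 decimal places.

-1.5669

Euler: w_{n+1} = w_n + h·f(t_n, w_n).
t=0.000000, w=-1.250000: f=0.000000 → w ← -1.250000 + 0.19·0.000000 = -1.250000
t=0.190000, w=-1.250000: f=-0.258875 → w ← -1.250000 + 0.19·(-0.258875) = -1.299186
t=0.380000, w=-1.299186: f=-0.538123 → w ← -1.299186 + 0.19·(-0.538123) = -1.401430
t=0.570000, w=-1.401430: f=-0.870708 → w ← -1.401430 + 0.19·(-0.870708) = -1.566864
w(0.76) ≈ -1.5669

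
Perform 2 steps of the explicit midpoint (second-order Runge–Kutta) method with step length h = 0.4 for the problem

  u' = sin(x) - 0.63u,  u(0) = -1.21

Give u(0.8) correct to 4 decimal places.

-0.4675

Midpoint: k1 = f(x_n, u_n); k2 = f(x_n + h/2, u_n + (h/2)·k1); u_{n+1} = u_n + h·k2.
x=0.000000, u=-1.210000:
  k1 = f(0.000000, -1.210000) = 0.762300
  k2 = f(0.200000, -1.057540) = 0.864920
  u ← -1.210000 + 0.4·0.864920 = -0.864032
x=0.400000, u=-0.864032:
  k1 = f(0.400000, -0.864032) = 0.933759
  k2 = f(0.600000, -0.677280) = 0.991329
  u ← -0.864032 + 0.4·0.991329 = -0.467501
u(0.8) ≈ -0.4675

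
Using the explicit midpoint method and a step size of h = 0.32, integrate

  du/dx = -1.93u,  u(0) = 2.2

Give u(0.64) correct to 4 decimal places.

Midpoint: k1 = f(x_n, u_n); k2 = f(x_n + h/2, u_n + (h/2)·k1); u_{n+1} = u_n + h·k2.
x=0.000000, u=2.200000:
  k1 = f(0.000000, 2.200000) = -4.246000
  k2 = f(0.160000, 1.520640) = -2.934835
  u ← 2.200000 + 0.32·(-2.934835) = 1.260853
x=0.320000, u=1.260853:
  k1 = f(0.320000, 1.260853) = -2.433446
  k2 = f(0.480000, 0.871501) = -1.681998
  u ← 1.260853 + 0.32·(-1.681998) = 0.722613
u(0.64) ≈ 0.7226

0.7226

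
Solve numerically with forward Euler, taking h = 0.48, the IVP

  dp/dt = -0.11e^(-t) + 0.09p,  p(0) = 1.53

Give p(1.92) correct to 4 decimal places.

1.6829

Euler: p_{n+1} = p_n + h·f(t_n, p_n).
t=0.000000, p=1.530000: f=0.027700 → p ← 1.530000 + 0.48·0.027700 = 1.543296
t=0.480000, p=1.543296: f=0.070830 → p ← 1.543296 + 0.48·0.070830 = 1.577295
t=0.960000, p=1.577295: f=0.099838 → p ← 1.577295 + 0.48·0.099838 = 1.625217
t=1.440000, p=1.625217: f=0.120207 → p ← 1.625217 + 0.48·0.120207 = 1.682917
p(1.92) ≈ 1.6829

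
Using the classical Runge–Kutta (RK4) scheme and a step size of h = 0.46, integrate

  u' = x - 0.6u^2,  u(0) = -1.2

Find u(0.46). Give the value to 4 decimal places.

-1.6502

RK4: k1 = f(x_n, u_n); k2 = f(x_n + h/2, u_n + (h/2)·k1); k3 = f(x_n + h/2, u_n + (h/2)·k2); k4 = f(x_n + h, u_n + h·k3); u_{n+1} = u_n + (h/6)·(k1 + 2k2 + 2k3 + k4).
x=0.000000, u=-1.200000:
  k1 = f(0.000000, -1.200000) = -0.864000
  k2 = f(0.230000, -1.398720) = -0.943851
  k3 = f(0.230000, -1.417086) = -0.974879
  k4 = f(0.460000, -1.648444) = -1.170421
  u ← -1.200000 + (0.46/6)·(k1 + 2k2 + 2k3 + k4) = -1.650178
u(0.46) ≈ -1.6502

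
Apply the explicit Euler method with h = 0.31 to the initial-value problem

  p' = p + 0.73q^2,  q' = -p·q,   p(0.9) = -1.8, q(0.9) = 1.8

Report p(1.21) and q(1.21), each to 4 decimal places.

-1.6248, 2.8044

Euler on (p,q): p_{n+1} = p_n + h·p', q_{n+1} = q_n + h·q'.
0.900000: (-1.800000, 1.800000); f=(0.565200, 3.240000) → (-1.624788, 2.804400)
(p(1.21), q(1.21)) ≈ (-1.6248, 2.8044)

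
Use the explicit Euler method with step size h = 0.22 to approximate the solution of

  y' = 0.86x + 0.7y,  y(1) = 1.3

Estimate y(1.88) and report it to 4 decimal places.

Euler: y_{n+1} = y_n + h·f(x_n, y_n).
x=1.000000, y=1.300000: f=1.770000 → y ← 1.300000 + 0.22·1.770000 = 1.689400
x=1.220000, y=1.689400: f=2.231780 → y ← 1.689400 + 0.22·2.231780 = 2.180392
x=1.440000, y=2.180392: f=2.764674 → y ← 2.180392 + 0.22·2.764674 = 2.788620
x=1.660000, y=2.788620: f=3.379634 → y ← 2.788620 + 0.22·3.379634 = 3.532139
y(1.88) ≈ 3.5321

3.5321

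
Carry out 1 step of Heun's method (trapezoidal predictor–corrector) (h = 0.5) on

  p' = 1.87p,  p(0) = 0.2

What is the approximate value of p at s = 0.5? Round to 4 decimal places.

Heun: k1 = f(s_n, p_n); k2 = f(s_n + h, p_n + h·k1); p_{n+1} = p_n + (h/2)·(k1 + k2).
s=0.000000, p=0.200000:
  k1 = f(0.000000, 0.200000) = 0.374000
  k2 = f(0.500000, 0.387000) = 0.723690
  p ← 0.200000 + (0.5/2)·(0.374000 + 0.723690) = 0.474423
p(0.5) ≈ 0.4744

0.4744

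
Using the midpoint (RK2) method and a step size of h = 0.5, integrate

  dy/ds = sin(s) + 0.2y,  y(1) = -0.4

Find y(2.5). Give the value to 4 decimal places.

1.0483

Midpoint: k1 = f(s_n, y_n); k2 = f(s_n + h/2, y_n + (h/2)·k1); y_{n+1} = y_n + h·k2.
s=1.000000, y=-0.400000:
  k1 = f(1.000000, -0.400000) = 0.761471
  k2 = f(1.250000, -0.209632) = 0.907058
  y ← -0.400000 + 0.5·0.907058 = 0.053529
s=1.500000, y=0.053529:
  k1 = f(1.500000, 0.053529) = 1.008201
  k2 = f(1.750000, 0.305579) = 1.045102
  y ← 0.053529 + 0.5·1.045102 = 0.576080
s=2.000000, y=0.576080:
  k1 = f(2.000000, 0.576080) = 1.024513
  k2 = f(2.250000, 0.832208) = 0.944515
  y ← 0.576080 + 0.5·0.944515 = 1.048337
y(2.5) ≈ 1.0483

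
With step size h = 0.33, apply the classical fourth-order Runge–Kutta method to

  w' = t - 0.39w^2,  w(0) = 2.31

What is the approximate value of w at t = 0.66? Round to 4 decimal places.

RK4: k1 = f(t_n, w_n); k2 = f(t_n + h/2, w_n + (h/2)·k1); k3 = f(t_n + h/2, w_n + (h/2)·k2); k4 = f(t_n + h, w_n + h·k3); w_{n+1} = w_n + (h/6)·(k1 + 2k2 + 2k3 + k4).
t=0.000000, w=2.310000:
  k1 = f(0.000000, 2.310000) = -2.081079
  k2 = f(0.165000, 1.966622) = -1.343365
  k3 = f(0.165000, 2.088345) = -1.535862
  k4 = f(0.330000, 1.803166) = -0.938048
  w ← 2.310000 + (0.33/6)·(k1 + 2k2 + 2k3 + k4) = 1.827233
t=0.330000, w=1.827233:
  k1 = f(0.330000, 1.827233) = -0.972124
  k2 = f(0.495000, 1.666833) = -0.588549
  k3 = f(0.495000, 1.730122) = -0.672396
  k4 = f(0.660000, 1.605342) = -0.345078
  w ← 1.827233 + (0.33/6)·(k1 + 2k2 + 2k3 + k4) = 1.616083
w(0.66) ≈ 1.6161

1.6161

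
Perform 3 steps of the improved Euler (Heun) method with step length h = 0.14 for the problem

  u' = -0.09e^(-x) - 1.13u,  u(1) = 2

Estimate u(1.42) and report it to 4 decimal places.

1.2382

Heun: k1 = f(x_n, u_n); k2 = f(x_n + h, u_n + h·k1); u_{n+1} = u_n + (h/2)·(k1 + k2).
x=1.000000, u=2.000000:
  k1 = f(1.000000, 2.000000) = -2.293109
  k2 = f(1.140000, 1.678965) = -1.926014
  u ← 2.000000 + (0.14/2)·(-2.293109 + (-1.926014)) = 1.704661
x=1.140000, u=1.704661:
  k1 = f(1.140000, 1.704661) = -1.955051
  k2 = f(1.280000, 1.430954) = -1.642002
  u ← 1.704661 + (0.14/2)·(-1.955051 + (-1.642002)) = 1.452868
x=1.280000, u=1.452868:
  k1 = f(1.280000, 1.452868) = -1.666764
  k2 = f(1.420000, 1.219521) = -1.399813
  u ← 1.452868 + (0.14/2)·(-1.666764 + (-1.399813)) = 1.238207
u(1.42) ≈ 1.2382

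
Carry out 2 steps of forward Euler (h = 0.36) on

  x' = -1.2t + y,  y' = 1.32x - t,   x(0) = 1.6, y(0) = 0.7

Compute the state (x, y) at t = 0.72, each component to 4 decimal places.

Euler on (x,y): x_{n+1} = x_n + h·x', y_{n+1} = y_n + h·y'.
0.000000: (1.600000, 0.700000); f=(0.700000, 2.112000) → (1.852000, 1.460320)
0.360000: (1.852000, 1.460320); f=(1.028320, 2.084640) → (2.222195, 2.210790)
(x(0.72), y(0.72)) ≈ (2.2222, 2.2108)

2.2222, 2.2108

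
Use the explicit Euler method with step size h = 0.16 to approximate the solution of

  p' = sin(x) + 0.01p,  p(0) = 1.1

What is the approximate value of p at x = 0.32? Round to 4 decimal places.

1.1290

Euler: p_{n+1} = p_n + h·f(x_n, p_n).
x=0.000000, p=1.100000: f=0.011000 → p ← 1.100000 + 0.16·0.011000 = 1.101760
x=0.160000, p=1.101760: f=0.170336 → p ← 1.101760 + 0.16·0.170336 = 1.129014
p(0.32) ≈ 1.1290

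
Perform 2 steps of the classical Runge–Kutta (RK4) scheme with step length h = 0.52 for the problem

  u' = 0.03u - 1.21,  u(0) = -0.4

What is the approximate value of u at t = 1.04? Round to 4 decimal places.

-1.6909

RK4: k1 = f(t_n, u_n); k2 = f(t_n + h/2, u_n + (h/2)·k1); k3 = f(t_n + h/2, u_n + (h/2)·k2); k4 = f(t_n + h, u_n + h·k3); u_{n+1} = u_n + (h/6)·(k1 + 2k2 + 2k3 + k4).
t=0.000000, u=-0.400000:
  k1 = f(0.000000, -0.400000) = -1.222000
  k2 = f(0.260000, -0.717720) = -1.231532
  k3 = f(0.260000, -0.720198) = -1.231606
  k4 = f(0.520000, -1.040435) = -1.241213
  u ← -0.400000 + (0.52/6)·(k1 + 2k2 + 2k3 + k4) = -1.040422
t=0.520000, u=-1.040422:
  k1 = f(0.520000, -1.040422) = -1.241213
  k2 = f(0.780000, -1.363138) = -1.250894
  k3 = f(0.780000, -1.365655) = -1.250970
  k4 = f(1.040000, -1.690927) = -1.260728
  u ← -1.040422 + (0.52/6)·(k1 + 2k2 + 2k3 + k4) = -1.690914
u(1.04) ≈ -1.6909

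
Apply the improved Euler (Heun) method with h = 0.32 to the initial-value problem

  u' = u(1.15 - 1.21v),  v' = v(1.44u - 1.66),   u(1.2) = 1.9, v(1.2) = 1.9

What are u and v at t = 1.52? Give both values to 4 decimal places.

1.1777, 2.2557

Heun on (u,v): k1 = f(t_n, state_n); k2 = f(t_n + h, state_n + h·k1); state_{n+1} = state_n + (h/2)·(k1 + k2).
1.200000: (1.900000, 1.900000)
  k1 = (-2.183100, 2.044400)
  predictor → (1.201408, 2.554208)
  k2 = (-2.331442, 0.178865)
  → (1.177673, 2.255722)
(u(1.52), v(1.52)) ≈ (1.1777, 2.2557)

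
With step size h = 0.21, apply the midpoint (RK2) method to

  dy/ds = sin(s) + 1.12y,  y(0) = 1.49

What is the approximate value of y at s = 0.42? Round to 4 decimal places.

Midpoint: k1 = f(s_n, y_n); k2 = f(s_n + h/2, y_n + (h/2)·k1); y_{n+1} = y_n + h·k2.
s=0.000000, y=1.490000:
  k1 = f(0.000000, 1.490000) = 1.668800
  k2 = f(0.105000, 1.665224) = 1.969858
  y ← 1.490000 + 0.21·1.969858 = 1.903670
s=0.210000, y=1.903670:
  k1 = f(0.210000, 1.903670) = 2.340571
  k2 = f(0.315000, 2.149430) = 2.717178
  y ← 1.903670 + 0.21·2.717178 = 2.474278
y(0.42) ≈ 2.4743

2.4743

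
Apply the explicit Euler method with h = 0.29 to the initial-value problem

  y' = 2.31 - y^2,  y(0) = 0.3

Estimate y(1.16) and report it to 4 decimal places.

1.5164

Euler: y_{n+1} = y_n + h·f(x_n, y_n).
x=0.000000, y=0.300000: f=2.220000 → y ← 0.300000 + 0.29·2.220000 = 0.943800
x=0.290000, y=0.943800: f=1.419242 → y ← 0.943800 + 0.29·1.419242 = 1.355380
x=0.580000, y=1.355380: f=0.472945 → y ← 1.355380 + 0.29·0.472945 = 1.492534
x=0.870000, y=1.492534: f=0.082342 → y ← 1.492534 + 0.29·0.082342 = 1.516413
y(1.16) ≈ 1.5164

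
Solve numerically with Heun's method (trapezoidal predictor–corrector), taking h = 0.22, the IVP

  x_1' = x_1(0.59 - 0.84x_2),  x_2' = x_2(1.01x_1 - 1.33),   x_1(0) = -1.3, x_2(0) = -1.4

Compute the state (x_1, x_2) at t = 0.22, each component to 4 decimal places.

Heun on (x_1,x_2): k1 = f(t_n, state_n); k2 = f(t_n + h, state_n + h·k1); state_{n+1} = state_n + (h/2)·(k1 + k2).
0.000000: (-1.300000, -1.400000)
  k1 = (-2.295800, 3.700200)
  predictor → (-1.805076, -0.585956)
  k2 = (-1.953459, 1.847594)
  → (-1.767418, -0.789743)
(x_1(0.22), x_2(0.22)) ≈ (-1.7674, -0.7897)

-1.7674, -0.7897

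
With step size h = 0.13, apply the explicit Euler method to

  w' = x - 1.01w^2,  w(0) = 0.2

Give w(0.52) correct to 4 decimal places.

0.2783

Euler: w_{n+1} = w_n + h·f(x_n, w_n).
x=0.000000, w=0.200000: f=-0.040400 → w ← 0.200000 + 0.13·(-0.040400) = 0.194748
x=0.130000, w=0.194748: f=0.091694 → w ← 0.194748 + 0.13·0.091694 = 0.206668
x=0.260000, w=0.206668: f=0.216861 → w ← 0.206668 + 0.13·0.216861 = 0.234860
x=0.390000, w=0.234860: f=0.334289 → w ← 0.234860 + 0.13·0.334289 = 0.278318
w(0.52) ≈ 0.2783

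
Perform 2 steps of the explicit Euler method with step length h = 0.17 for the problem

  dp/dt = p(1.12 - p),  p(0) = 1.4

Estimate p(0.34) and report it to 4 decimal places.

Euler: p_{n+1} = p_n + h·f(t_n, p_n).
t=0.000000, p=1.400000: f=-0.392000 → p ← 1.400000 + 0.17·(-0.392000) = 1.333360
t=0.170000, p=1.333360: f=-0.284486 → p ← 1.333360 + 0.17·(-0.284486) = 1.284997
p(0.34) ≈ 1.2850

1.2850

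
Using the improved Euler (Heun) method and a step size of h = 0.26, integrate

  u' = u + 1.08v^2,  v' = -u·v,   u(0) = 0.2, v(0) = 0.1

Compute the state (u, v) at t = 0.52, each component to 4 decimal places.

Heun on (u,v): k1 = f(t_n, state_n); k2 = f(t_n + h, state_n + h·k1); state_{n+1} = state_n + (h/2)·(k1 + k2).
0.000000: (0.200000, 0.100000)
  k1 = (0.210800, -0.020000)
  predictor → (0.254808, 0.094800)
  k2 = (0.264514, -0.024156)
  → (0.261791, 0.094260)
0.260000: (0.261791, 0.094260)
  k1 = (0.271387, -0.024676)
  predictor → (0.332351, 0.087844)
  k2 = (0.340685, -0.029195)
  → (0.341360, 0.087256)
(u(0.52), v(0.52)) ≈ (0.3414, 0.0873)

0.3414, 0.0873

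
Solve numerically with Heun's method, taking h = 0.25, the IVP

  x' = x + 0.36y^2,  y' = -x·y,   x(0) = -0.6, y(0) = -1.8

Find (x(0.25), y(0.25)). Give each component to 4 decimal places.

-0.3937, -2.0536

Heun on (x,y): k1 = f(t_n, state_n); k2 = f(t_n + h, state_n + h·k1); state_{n+1} = state_n + (h/2)·(k1 + k2).
0.000000: (-0.600000, -1.800000)
  k1 = (0.566400, -1.080000)
  predictor → (-0.458400, -2.070000)
  k2 = (1.084164, -0.948888)
  → (-0.393679, -2.053611)
(x(0.25), y(0.25)) ≈ (-0.3937, -2.0536)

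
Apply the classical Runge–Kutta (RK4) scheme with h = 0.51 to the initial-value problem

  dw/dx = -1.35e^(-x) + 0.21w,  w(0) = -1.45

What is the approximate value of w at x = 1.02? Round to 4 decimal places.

-2.7763

RK4: k1 = f(x_n, w_n); k2 = f(x_n + h/2, w_n + (h/2)·k1); k3 = f(x_n + h/2, w_n + (h/2)·k2); k4 = f(x_n + h, w_n + h·k3); w_{n+1} = w_n + (h/6)·(k1 + 2k2 + 2k3 + k4).
x=0.000000, w=-1.450000:
  k1 = f(0.000000, -1.450000) = -1.654500
  k2 = f(0.255000, -1.871897) = -1.439236
  k3 = f(0.255000, -1.817005) = -1.427708
  k4 = f(0.510000, -2.178131) = -1.268077
  w ← -1.450000 + (0.51/6)·(k1 + 2k2 + 2k3 + k4) = -2.185800
x=0.510000, w=-2.185800:
  k1 = f(0.510000, -2.185800) = -1.269687
  k2 = f(0.765000, -2.509570) = -1.155210
  k3 = f(0.765000, -2.480378) = -1.149080
  k4 = f(1.020000, -2.771830) = -1.068888
  w ← -2.185800 + (0.51/6)·(k1 + 2k2 + 2k3 + k4) = -2.776308
w(1.02) ≈ -2.7763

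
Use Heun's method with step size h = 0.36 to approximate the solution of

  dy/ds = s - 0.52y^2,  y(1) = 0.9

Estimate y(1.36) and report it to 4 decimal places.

Heun: k1 = f(s_n, y_n); k2 = f(s_n + h, y_n + h·k1); y_{n+1} = y_n + (h/2)·(k1 + k2).
s=1.000000, y=0.900000:
  k1 = f(1.000000, 0.900000) = 0.578800
  k2 = f(1.360000, 1.108368) = 0.721191
  y ← 0.900000 + (0.36/2)·(0.578800 + 0.721191) = 1.133998
y(1.36) ≈ 1.1340

1.1340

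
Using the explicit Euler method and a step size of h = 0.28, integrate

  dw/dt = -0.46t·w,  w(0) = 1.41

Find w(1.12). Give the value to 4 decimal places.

1.1247

Euler: w_{n+1} = w_n + h·f(t_n, w_n).
t=0.000000, w=1.410000: f=0.000000 → w ← 1.410000 + 0.28·0.000000 = 1.410000
t=0.280000, w=1.410000: f=-0.181608 → w ← 1.410000 + 0.28·(-0.181608) = 1.359150
t=0.560000, w=1.359150: f=-0.350117 → w ← 1.359150 + 0.28·(-0.350117) = 1.261117
t=0.840000, w=1.261117: f=-0.487296 → w ← 1.261117 + 0.28·(-0.487296) = 1.124674
w(1.12) ≈ 1.1247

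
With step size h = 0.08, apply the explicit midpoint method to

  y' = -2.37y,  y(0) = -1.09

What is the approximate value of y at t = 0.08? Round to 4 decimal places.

-0.9029

Midpoint: k1 = f(t_n, y_n); k2 = f(t_n + h/2, y_n + (h/2)·k1); y_{n+1} = y_n + h·k2.
t=0.000000, y=-1.090000:
  k1 = f(0.000000, -1.090000) = 2.583300
  k2 = f(0.040000, -0.986668) = 2.338403
  y ← -1.090000 + 0.08·2.338403 = -0.902928
y(0.08) ≈ -0.9029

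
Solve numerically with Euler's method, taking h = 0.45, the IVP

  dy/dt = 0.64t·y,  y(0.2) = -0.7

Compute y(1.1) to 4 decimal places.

Euler: y_{n+1} = y_n + h·f(t_n, y_n).
t=0.200000, y=-0.700000: f=-0.089600 → y ← -0.700000 + 0.45·(-0.089600) = -0.740320
t=0.650000, y=-0.740320: f=-0.307973 → y ← -0.740320 + 0.45·(-0.307973) = -0.878908
y(1.1) ≈ -0.8789

-0.8789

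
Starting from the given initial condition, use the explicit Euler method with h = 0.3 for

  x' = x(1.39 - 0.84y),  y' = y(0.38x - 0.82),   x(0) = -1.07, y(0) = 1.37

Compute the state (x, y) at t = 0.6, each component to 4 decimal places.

Euler on (x,y): x_{n+1} = x_n + h·x', y_{n+1} = y_n + h·y'.
0.000000: (-1.070000, 1.370000); f=(-0.255944, -1.680442) → (-1.146783, 0.865867)
0.300000: (-1.146783, 0.865867); f=(-0.759940, -1.087337) → (-1.374765, 0.539666)
(x(0.6), y(0.6)) ≈ (-1.3748, 0.5397)

-1.3748, 0.5397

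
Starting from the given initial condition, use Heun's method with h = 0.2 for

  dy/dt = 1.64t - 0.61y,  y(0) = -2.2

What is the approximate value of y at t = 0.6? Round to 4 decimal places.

-1.2619

Heun: k1 = f(t_n, y_n); k2 = f(t_n + h, y_n + h·k1); y_{n+1} = y_n + (h/2)·(k1 + k2).
t=0.000000, y=-2.200000:
  k1 = f(0.000000, -2.200000) = 1.342000
  k2 = f(0.200000, -1.931600) = 1.506276
  y ← -2.200000 + (0.2/2)·(1.342000 + 1.506276) = -1.915172
t=0.200000, y=-1.915172:
  k1 = f(0.200000, -1.915172) = 1.496255
  k2 = f(0.400000, -1.615921) = 1.641712
  y ← -1.915172 + (0.2/2)·(1.496255 + 1.641712) = -1.601376
t=0.400000, y=-1.601376:
  k1 = f(0.400000, -1.601376) = 1.632839
  k2 = f(0.600000, -1.274808) = 1.761633
  y ← -1.601376 + (0.2/2)·(1.632839 + 1.761633) = -1.261928
y(0.6) ≈ -1.2619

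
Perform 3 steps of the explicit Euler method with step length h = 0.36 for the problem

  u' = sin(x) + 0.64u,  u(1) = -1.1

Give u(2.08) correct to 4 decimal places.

-0.8012

Euler: u_{n+1} = u_n + h·f(x_n, u_n).
x=1.000000, u=-1.100000: f=0.137471 → u ← -1.100000 + 0.36·0.137471 = -1.050510
x=1.360000, u=-1.050510: f=0.305538 → u ← -1.050510 + 0.36·0.305538 = -0.940517
x=1.720000, u=-0.940517: f=0.386959 → u ← -0.940517 + 0.36·0.386959 = -0.801212
u(2.08) ≈ -0.8012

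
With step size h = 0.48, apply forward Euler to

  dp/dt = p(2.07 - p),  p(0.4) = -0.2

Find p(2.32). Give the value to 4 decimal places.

Euler: p_{n+1} = p_n + h·f(t_n, p_n).
t=0.400000, p=-0.200000: f=-0.454000 → p ← -0.200000 + 0.48·(-0.454000) = -0.417920
t=0.880000, p=-0.417920: f=-1.039752 → p ← -0.417920 + 0.48·(-1.039752) = -0.917001
t=1.360000, p=-0.917001: f=-2.739082 → p ← -0.917001 + 0.48·(-2.739082) = -2.231760
t=1.840000, p=-2.231760: f=-9.600496 → p ← -2.231760 + 0.48·(-9.600496) = -6.839998
p(2.32) ≈ -6.8400

-6.8400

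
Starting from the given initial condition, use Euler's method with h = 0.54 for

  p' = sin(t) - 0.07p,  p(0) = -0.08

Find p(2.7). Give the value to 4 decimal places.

1.5902

Euler: p_{n+1} = p_n + h·f(t_n, p_n).
t=0.000000, p=-0.080000: f=0.005600 → p ← -0.080000 + 0.54·0.005600 = -0.076976
t=0.540000, p=-0.076976: f=0.519524 → p ← -0.076976 + 0.54·0.519524 = 0.203567
t=1.080000, p=0.203567: f=0.867708 → p ← 0.203567 + 0.54·0.867708 = 0.672130
t=1.620000, p=0.672130: f=0.951741 → p ← 0.672130 + 0.54·0.951741 = 1.186069
t=2.160000, p=1.186069: f=0.748359 → p ← 1.186069 + 0.54·0.748359 = 1.590183
p(2.7) ≈ 1.5902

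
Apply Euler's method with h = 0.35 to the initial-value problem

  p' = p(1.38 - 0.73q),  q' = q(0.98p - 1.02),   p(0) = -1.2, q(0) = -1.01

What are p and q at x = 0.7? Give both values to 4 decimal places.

-3.2231, 0.0172

Euler on (p,q): p_{n+1} = p_n + h·p', q_{n+1} = q_n + h·q'.
0.000000: (-1.200000, -1.010000); f=(-2.540760, 2.217960) → (-2.089266, -0.233714)
0.350000: (-2.089266, -0.233714); f=(-3.239639, 0.716913) → (-3.223140, 0.017206)
(p(0.7), q(0.7)) ≈ (-3.2231, 0.0172)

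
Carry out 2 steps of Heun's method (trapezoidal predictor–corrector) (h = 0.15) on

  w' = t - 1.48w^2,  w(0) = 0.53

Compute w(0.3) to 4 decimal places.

0.4703

Heun: k1 = f(t_n, w_n); k2 = f(t_n + h, w_n + h·k1); w_{n+1} = w_n + (h/2)·(k1 + k2).
t=0.000000, w=0.530000:
  k1 = f(0.000000, 0.530000) = -0.415732
  k2 = f(0.150000, 0.467640) = -0.173657
  w ← 0.530000 + (0.15/2)·(-0.415732 + (-0.173657)) = 0.485796
t=0.150000, w=0.485796:
  k1 = f(0.150000, 0.485796) = -0.199276
  k2 = f(0.300000, 0.455904) = -0.007616
  w ← 0.485796 + (0.15/2)·(-0.199276 + (-0.007616)) = 0.470279
w(0.3) ≈ 0.4703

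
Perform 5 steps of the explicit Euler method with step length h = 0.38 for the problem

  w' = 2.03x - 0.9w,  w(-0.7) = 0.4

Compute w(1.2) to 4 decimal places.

Euler: w_{n+1} = w_n + h·f(x_n, w_n).
x=-0.700000, w=0.400000: f=-1.781000 → w ← 0.400000 + 0.38·(-1.781000) = -0.276780
x=-0.320000, w=-0.276780: f=-0.400498 → w ← -0.276780 + 0.38·(-0.400498) = -0.428969
x=0.060000, w=-0.428969: f=0.507872 → w ← -0.428969 + 0.38·0.507872 = -0.235978
x=0.440000, w=-0.235978: f=1.105580 → w ← -0.235978 + 0.38·1.105580 = 0.184143
x=0.820000, w=0.184143: f=1.498872 → w ← 0.184143 + 0.38·1.498872 = 0.753714
w(1.2) ≈ 0.7537

0.7537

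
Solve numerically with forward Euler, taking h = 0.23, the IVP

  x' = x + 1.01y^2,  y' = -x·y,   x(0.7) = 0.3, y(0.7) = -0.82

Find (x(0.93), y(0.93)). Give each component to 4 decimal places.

0.5252, -0.7634

Euler on (x,y): x_{n+1} = x_n + h·x', y_{n+1} = y_n + h·y'.
0.700000: (0.300000, -0.820000); f=(0.979124, 0.246000) → (0.525199, -0.763420)
(x(0.93), y(0.93)) ≈ (0.5252, -0.7634)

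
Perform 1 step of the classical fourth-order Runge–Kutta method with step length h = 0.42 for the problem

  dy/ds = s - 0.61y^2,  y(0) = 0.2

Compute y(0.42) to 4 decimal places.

0.2752

RK4: k1 = f(s_n, y_n); k2 = f(s_n + h/2, y_n + (h/2)·k1); k3 = f(s_n + h/2, y_n + (h/2)·k2); k4 = f(s_n + h, y_n + h·k3); y_{n+1} = y_n + (h/6)·(k1 + 2k2 + 2k3 + k4).
s=0.000000, y=0.200000:
  k1 = f(0.000000, 0.200000) = -0.024400
  k2 = f(0.210000, 0.194876) = 0.186834
  k3 = f(0.210000, 0.239235) = 0.175088
  k4 = f(0.420000, 0.273537) = 0.374358
  y ← 0.200000 + (0.42/6)·(k1 + 2k2 + 2k3 + k4) = 0.275166
y(0.42) ≈ 0.2752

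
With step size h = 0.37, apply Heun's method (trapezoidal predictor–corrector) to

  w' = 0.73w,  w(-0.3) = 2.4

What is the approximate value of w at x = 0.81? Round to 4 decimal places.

Heun: k1 = f(x_n, w_n); k2 = f(x_n + h, w_n + h·k1); w_{n+1} = w_n + (h/2)·(k1 + k2).
x=-0.300000, w=2.400000:
  k1 = f(-0.300000, 2.400000) = 1.752000
  k2 = f(0.070000, 3.048240) = 2.225215
  w ← 2.400000 + (0.37/2)·(1.752000 + 2.225215) = 3.135785
x=0.070000, w=3.135785:
  k1 = f(0.070000, 3.135785) = 2.289123
  k2 = f(0.440000, 3.982760) = 2.907415
  w ← 3.135785 + (0.37/2)·(2.289123 + 2.907415) = 4.097144
x=0.440000, w=4.097144:
  k1 = f(0.440000, 4.097144) = 2.990915
  k2 = f(0.810000, 5.203783) = 3.798762
  w ← 4.097144 + (0.37/2)·(2.990915 + 3.798762) = 5.353235
w(0.81) ≈ 5.3532

5.3532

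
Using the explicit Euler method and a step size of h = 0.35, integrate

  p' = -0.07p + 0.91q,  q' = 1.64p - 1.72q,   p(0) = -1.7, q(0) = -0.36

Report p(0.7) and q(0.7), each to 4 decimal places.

-2.0860, -1.4631

Euler on (p,q): p_{n+1} = p_n + h·p', q_{n+1} = q_n + h·q'.
0.000000: (-1.700000, -0.360000); f=(-0.208600, -2.168800) → (-1.773010, -1.119080)
0.350000: (-1.773010, -1.119080); f=(-0.894252, -0.982919) → (-2.085998, -1.463102)
(p(0.7), q(0.7)) ≈ (-2.0860, -1.4631)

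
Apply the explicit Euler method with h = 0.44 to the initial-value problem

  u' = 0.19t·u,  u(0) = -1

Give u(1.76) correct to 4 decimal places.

-1.2359

Euler: u_{n+1} = u_n + h·f(t_n, u_n).
t=0.000000, u=-1.000000: f=0.000000 → u ← -1.000000 + 0.44·0.000000 = -1.000000
t=0.440000, u=-1.000000: f=-0.083600 → u ← -1.000000 + 0.44·(-0.083600) = -1.036784
t=0.880000, u=-1.036784: f=-0.173350 → u ← -1.036784 + 0.44·(-0.173350) = -1.113058
t=1.320000, u=-1.113058: f=-0.279155 → u ← -1.113058 + 0.44·(-0.279155) = -1.235886
u(1.76) ≈ -1.2359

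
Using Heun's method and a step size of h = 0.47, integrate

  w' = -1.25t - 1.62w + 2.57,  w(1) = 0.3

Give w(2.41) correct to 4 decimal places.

0.0569

Heun: k1 = f(t_n, w_n); k2 = f(t_n + h, w_n + h·k1); w_{n+1} = w_n + (h/2)·(k1 + k2).
t=1.000000, w=0.300000:
  k1 = f(1.000000, 0.300000) = 0.834000
  k2 = f(1.470000, 0.691980) = -0.388508
  w ← 0.300000 + (0.47/2)·(0.834000 + (-0.388508)) = 0.404691
t=1.470000, w=0.404691:
  k1 = f(1.470000, 0.404691) = 0.076901
  k2 = f(1.940000, 0.440834) = -0.569151
  w ← 0.404691 + (0.47/2)·(0.076901 + (-0.569151)) = 0.289012
t=1.940000, w=0.289012:
  k1 = f(1.940000, 0.289012) = -0.323199
  k2 = f(2.410000, 0.137108) = -0.664615
  w ← 0.289012 + (0.47/2)·(-0.323199 + (-0.664615)) = 0.056875
w(2.41) ≈ 0.0569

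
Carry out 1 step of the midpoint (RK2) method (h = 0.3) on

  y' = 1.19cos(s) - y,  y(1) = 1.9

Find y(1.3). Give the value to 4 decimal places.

Midpoint: k1 = f(s_n, y_n); k2 = f(s_n + h/2, y_n + (h/2)·k1); y_{n+1} = y_n + h·k2.
s=1.000000, y=1.900000:
  k1 = f(1.000000, 1.900000) = -1.257040
  k2 = f(1.150000, 1.711444) = -1.225344
  y ← 1.900000 + 0.3·(-1.225344) = 1.532397
y(1.3) ≈ 1.5324

1.5324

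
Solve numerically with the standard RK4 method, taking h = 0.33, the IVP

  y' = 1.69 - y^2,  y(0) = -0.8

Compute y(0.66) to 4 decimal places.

0.1808

RK4: k1 = f(s_n, y_n); k2 = f(s_n + h/2, y_n + (h/2)·k1); k3 = f(s_n + h/2, y_n + (h/2)·k2); k4 = f(s_n + h, y_n + h·k3); y_{n+1} = y_n + (h/6)·(k1 + 2k2 + 2k3 + k4).
s=0.000000, y=-0.800000:
  k1 = f(0.000000, -0.800000) = 1.050000
  k2 = f(0.165000, -0.626750) = 1.297184
  k3 = f(0.165000, -0.585965) = 1.346646
  k4 = f(0.330000, -0.355607) = 1.563544
  y ← -0.800000 + (0.33/6)·(k1 + 2k2 + 2k3 + k4) = -0.365434
s=0.330000, y=-0.365434:
  k1 = f(0.330000, -0.365434) = 1.556458
  k2 = f(0.495000, -0.108618) = 1.678202
  k3 = f(0.495000, -0.088530) = 1.682162
  k4 = f(0.660000, 0.189680) = 1.654022
  y ← -0.365434 + (0.33/6)·(k1 + 2k2 + 2k3 + k4) = 0.180783
y(0.66) ≈ 0.1808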